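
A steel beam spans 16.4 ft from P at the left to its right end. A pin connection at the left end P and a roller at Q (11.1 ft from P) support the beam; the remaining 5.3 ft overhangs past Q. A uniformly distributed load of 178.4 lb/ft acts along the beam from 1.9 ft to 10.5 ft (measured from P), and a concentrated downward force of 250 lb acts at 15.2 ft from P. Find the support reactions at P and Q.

P_x = 0, P_y = 584.9 lb, Q_y = 1199 lb

Resultant of the distributed load: 178.4 × 8.6 = 1534.24 lb at 6.2 ft from P.
ΣM about P: Q_y·11.1 − (178.4·8.6)·6.2 − 250·15.2 = 0 → Q_y = 13312.288/11.1 = 1199.31 ≈ 1199 lb.
ΣF_y = 0: P_y + 1199.31 − 178.4·8.6 − 250 = 0 → P_y = 584.9 lb.
ΣF_x = 0: no horizontal applied forces, so P_x = 0.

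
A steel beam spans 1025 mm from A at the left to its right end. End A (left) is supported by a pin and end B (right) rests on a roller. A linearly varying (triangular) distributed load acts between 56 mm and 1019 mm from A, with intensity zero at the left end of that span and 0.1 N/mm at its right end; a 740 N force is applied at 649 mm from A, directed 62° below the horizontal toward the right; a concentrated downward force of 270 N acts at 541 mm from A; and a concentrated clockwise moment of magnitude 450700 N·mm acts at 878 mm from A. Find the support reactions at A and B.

Resultant of the triangular load: ½ × 0.1 × 963 = 48.15 N, acting at 698 mm from A (one-third of the span from the peak).
Taking moments about A: B_y·1025 − (½·0.1·963)·698 − 740·sin62°·649 − 270·541 − 450700 = 0 → B_y = 1054420/1025 = 1028.7 ≈ 1029 N.
ΣF_y = 0: A_y + 1028.7 − ½·0.1·963 − 740·sin62° − 270 = 0 → A_y = -57.17 N.
ΣF_x = 0: A_x + 740·cos62° = 0 → A_x = -347.4 N.

A_x = -347.4 N, A_y = -57.17 N, B_y = 1029 N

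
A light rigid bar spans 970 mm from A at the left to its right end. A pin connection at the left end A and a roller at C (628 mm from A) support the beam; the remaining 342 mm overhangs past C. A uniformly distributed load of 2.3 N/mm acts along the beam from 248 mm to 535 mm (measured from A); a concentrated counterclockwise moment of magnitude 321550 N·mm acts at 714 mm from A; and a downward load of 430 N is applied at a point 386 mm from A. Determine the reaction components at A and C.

Resultant of the distributed load: 2.3 × 287 = 660.1 N at 391.5 mm from A.
Moments about A: C_y·628 − (2.3·287)·391.5 + 321550 − 430·386 = 0 → C_y = 102859.15/628 = 163.788 ≈ 163.8 N.
ΣF_y = 0: A_y + 163.788 − 2.3·287 − 430 = 0 → A_y = 926.3 N.
ΣF_x = 0: no horizontal applied forces, so A_x = 0.

A_x = 0, A_y = 926.3 N, C_y = 163.8 N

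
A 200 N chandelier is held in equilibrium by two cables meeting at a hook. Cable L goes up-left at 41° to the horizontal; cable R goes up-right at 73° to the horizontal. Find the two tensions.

ΣF_x = 0: −T_L·cos41° + T_R·cos73° = 0 → T_R = 2.58134·T_L.
ΣF_y = 0: T_L·sin41° + T_R·sin73° = 200.
Substitute: T_L·(0.656059 + 2.58134·0.956305) = 200 → T_L = 64.008 ≈ 64.01 N.
Then T_R = 2.58134 × 64.008 = 165.2 N.

T_L = 64.01 N, T_R = 165.2 N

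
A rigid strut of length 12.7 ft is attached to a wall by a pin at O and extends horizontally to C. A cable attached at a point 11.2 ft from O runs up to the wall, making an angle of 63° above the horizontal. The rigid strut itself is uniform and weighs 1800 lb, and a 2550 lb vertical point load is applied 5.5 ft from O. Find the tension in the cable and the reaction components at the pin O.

ΣM about O: T·sin63°·11.2 − 1800·6.35 − 2550·5.5 = 0 → T = 25455/(11.2·0.891007) = 2550.79 ≈ 2551 lb.
ΣF_x = 0: O_x − T·cos63° = 0 → O_x = 2550.79 × 0.45399 = 1158 lb.
ΣF_y = 0: O_y + T·sin63° − 1800 − 2550 = 0 → O_y = 4350 − 2550.79 × 0.891007 = 2077 lb.

T = 2551 lb, O_x = 1158 lb, O_y = 2077 lb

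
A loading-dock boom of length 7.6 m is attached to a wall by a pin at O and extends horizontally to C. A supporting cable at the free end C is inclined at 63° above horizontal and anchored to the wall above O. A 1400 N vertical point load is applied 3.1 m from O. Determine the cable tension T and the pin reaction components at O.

ΣM about O: T·sin63°·7.6 − 1400·3.1 = 0 → T = 4340/(7.6·0.891007) = 640.907 ≈ 640.9 N.
ΣF_x = 0: O_x − T·cos63° = 0 → O_x = 640.907 × 0.45399 = 291.0 N.
ΣF_y = 0: O_y + T·sin63° − 1400 = 0 → O_y = 1400 − 640.907 × 0.891007 = 828.9 N.

T = 640.9 N, O_x = 291.0 N, O_y = 828.9 N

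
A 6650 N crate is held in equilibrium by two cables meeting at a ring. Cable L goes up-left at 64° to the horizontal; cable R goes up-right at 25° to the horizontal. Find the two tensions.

T_L = 6028 N, T_R = 2916 N

ΣF_x = 0: −T_L·cos64° + T_R·cos25° = 0 → T_R = 0.483689·T_L.
ΣF_y = 0: T_L·sin64° + T_R·sin25° = 6650.
Substitute: T_L·(0.898794 + 0.483689·0.422618) = 6650 → T_L = 6027.87 ≈ 6028 N.
Then T_R = 0.483689 × 6027.87 = 2916 N.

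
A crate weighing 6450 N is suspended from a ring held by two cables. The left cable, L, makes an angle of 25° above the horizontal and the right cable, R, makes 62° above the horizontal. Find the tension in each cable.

T_L = 3032 N, T_R = 5854 N

ΣF_x = 0: −T_L·cos25° + T_R·cos62° = 0 → T_R = 1.93048·T_L.
ΣF_y = 0: T_L·sin25° + T_R·sin62° = 6450.
Substitute: T_L·(0.422618 + 1.93048·0.882948) = 6450 → T_L = 3032.25 ≈ 3032 N.
Then T_R = 1.93048 × 3032.25 = 5854 N.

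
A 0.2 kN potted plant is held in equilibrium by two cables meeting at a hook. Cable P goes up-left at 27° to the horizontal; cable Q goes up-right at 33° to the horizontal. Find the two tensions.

ΣF_x = 0: −T_P·cos27° + T_Q·cos33° = 0 → T_Q = 1.0624·T_P.
ΣF_y = 0: T_P·sin27° + T_Q·sin33° = 0.2.
Substitute: T_P·(0.45399 + 1.0624·0.544639) = 0.2 → T_P = 0.193683 ≈ 0.1937 kN.
Then T_Q = 1.0624 × 0.193683 = 0.2058 kN.

T_P = 0.1937 kN, T_Q = 0.2058 kN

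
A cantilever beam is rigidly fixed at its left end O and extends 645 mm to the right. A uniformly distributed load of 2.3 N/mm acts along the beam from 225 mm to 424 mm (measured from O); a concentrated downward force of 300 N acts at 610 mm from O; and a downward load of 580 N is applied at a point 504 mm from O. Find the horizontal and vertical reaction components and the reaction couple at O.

Resultant of the distributed load: 2.3 × 199 = 457.7 N at 324.5 mm from O.
ΣF_x = 0: O_x = 0.
ΣF_y = 0: O_y − 2.3·199 − 300 − 580 = 0 → O_y = 1338 N.
ΣM about O: M_O − (2.3·199)·324.5 − 300·610 − 580·504 = 0 → M_O = 623800 N·mm.

O_x = 0, O_y = 1338 N, M_O = 623800 N·mm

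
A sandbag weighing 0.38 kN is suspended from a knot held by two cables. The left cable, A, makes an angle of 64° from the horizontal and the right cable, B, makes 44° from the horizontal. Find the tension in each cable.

ΣF_x = 0: −T_A·cos64° + T_B·cos44° = 0 → T_B = 0.609408·T_A.
ΣF_y = 0: T_A·sin64° + T_B·sin44° = 0.38.
Substitute: T_A·(0.898794 + 0.609408·0.694658) = 0.38 → T_A = 0.287416 ≈ 0.2874 kN.
Then T_B = 0.609408 × 0.287416 = 0.1752 kN.

T_A = 0.2874 kN, T_B = 0.1752 kN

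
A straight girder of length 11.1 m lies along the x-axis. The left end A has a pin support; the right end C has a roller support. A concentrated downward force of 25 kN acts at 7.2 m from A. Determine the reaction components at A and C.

Taking moments about A: C_y·11.1 − 25·7.2 = 0 → C_y = 180/11.1 = 16.2162 ≈ 16.22 kN.
ΣF_y = 0: A_y + 16.2162 − 25 = 0 → A_y = 8.784 kN.
ΣF_x = 0: no horizontal applied forces, so A_x = 0.

A_x = 0, A_y = 8.784 kN, C_y = 16.22 kN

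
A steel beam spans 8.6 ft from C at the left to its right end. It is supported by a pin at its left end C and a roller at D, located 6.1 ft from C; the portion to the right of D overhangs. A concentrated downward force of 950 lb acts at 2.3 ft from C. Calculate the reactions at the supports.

C_x = 0, C_y = 591.8 lb, D_y = 358.2 lb

ΣM about C: D_y·6.1 − 950·2.3 = 0 → D_y = 2185/6.1 = 358.197 ≈ 358.2 lb.
ΣF_y = 0: C_y + 358.197 − 950 = 0 → C_y = 591.8 lb.
ΣF_x = 0: no horizontal applied forces, so C_x = 0.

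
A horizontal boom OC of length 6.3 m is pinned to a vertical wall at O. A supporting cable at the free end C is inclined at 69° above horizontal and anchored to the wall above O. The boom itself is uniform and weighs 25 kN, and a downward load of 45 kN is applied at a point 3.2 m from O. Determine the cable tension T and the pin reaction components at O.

T = 37.87 kN, O_x = 13.57 kN, O_y = 34.64 kN

ΣM about O: T·sin69°·6.3 − 25·3.15 − 45·3.2 = 0 → T = 222.75/(6.3·0.93358) = 37.8726 ≈ 37.87 kN.
ΣF_x = 0: O_x − T·cos69° = 0 → O_x = 37.8726 × 0.358368 = 13.57 kN.
ΣF_y = 0: O_y + T·sin69° − 25 − 45 = 0 → O_y = 70 − 37.8726 × 0.93358 = 34.64 kN.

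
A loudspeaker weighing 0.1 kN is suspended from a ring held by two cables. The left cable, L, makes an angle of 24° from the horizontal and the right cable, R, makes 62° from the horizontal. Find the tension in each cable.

ΣF_x = 0: −T_L·cos24° + T_R·cos62° = 0 → T_R = 1.9459·T_L.
ΣF_y = 0: T_L·sin24° + T_R·sin62° = 0.1.
Substitute: T_L·(0.406737 + 1.9459·0.882948) = 0.1 → T_L = 0.0470618 ≈ 0.04706 kN.
Then T_R = 1.9459 × 0.0470618 = 0.09158 kN.

T_L = 0.04706 kN, T_R = 0.09158 kN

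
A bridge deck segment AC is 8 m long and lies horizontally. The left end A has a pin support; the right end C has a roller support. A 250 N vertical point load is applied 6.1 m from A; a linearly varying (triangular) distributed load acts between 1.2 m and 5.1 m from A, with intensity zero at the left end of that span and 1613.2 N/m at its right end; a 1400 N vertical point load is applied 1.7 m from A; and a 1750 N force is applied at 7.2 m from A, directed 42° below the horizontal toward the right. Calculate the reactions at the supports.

Resultant of the triangular load: ½ × 1613.2 × 3.9 = 3145.74 N, acting at 3.8 m from A (one-third of the span from the peak).
ΣM about A: C_y·8 − 250·6.1 − (½·1613.2·3.9)·3.8 − 1400·1.7 − 1750·sin42°·7.2 = 0 → C_y = 24289.9/8 = 3036.24 ≈ 3036 N.
ΣF_y = 0: A_y + 3036.24 − 250 − ½·1613.2·3.9 − 1400 − 1750·sin42° = 0 → A_y = 2930 N.
ΣF_x = 0: A_x + 1750·cos42° = 0 → A_x = -1301 N.

A_x = -1301 N, A_y = 2930 N, C_y = 3036 N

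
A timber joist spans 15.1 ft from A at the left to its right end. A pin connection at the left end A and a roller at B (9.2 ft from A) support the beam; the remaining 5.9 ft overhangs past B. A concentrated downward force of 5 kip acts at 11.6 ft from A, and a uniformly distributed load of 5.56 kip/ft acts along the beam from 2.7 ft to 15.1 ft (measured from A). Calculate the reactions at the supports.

A_x = 0, A_y = 0.9438 kip, B_y = 73.00 kip

Resultant of the distributed load: 5.56 × 12.4 = 68.944 kip at 8.9 ft from A.
Moments about A: B_y·9.2 − 5·11.6 − (5.56·12.4)·8.9 = 0 → B_y = 671.6016/9.2 = 73.0002 ≈ 73.00 kip.
ΣF_y = 0: A_y + 73.0002 − 5 − 5.56·12.4 = 0 → A_y = 0.9438 kip.
ΣF_x = 0: no horizontal applied forces, so A_x = 0.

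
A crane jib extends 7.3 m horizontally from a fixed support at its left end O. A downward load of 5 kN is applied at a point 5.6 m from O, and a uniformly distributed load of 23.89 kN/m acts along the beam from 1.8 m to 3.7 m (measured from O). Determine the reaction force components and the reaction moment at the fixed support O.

O_x = 0, O_y = 50.39 kN, M_O = 152.8 kN·m

Resultant of the distributed load: 23.89 × 1.9 = 45.391 kN at 2.75 m from O.
ΣF_x = 0: O_x = 0.
ΣF_y = 0: O_y − 5 − 23.89·1.9 = 0 → O_y = 50.39 kN.
ΣM about O: M_O − 5·5.6 − (23.89·1.9)·2.75 = 0 → M_O = 152.8 kN·m.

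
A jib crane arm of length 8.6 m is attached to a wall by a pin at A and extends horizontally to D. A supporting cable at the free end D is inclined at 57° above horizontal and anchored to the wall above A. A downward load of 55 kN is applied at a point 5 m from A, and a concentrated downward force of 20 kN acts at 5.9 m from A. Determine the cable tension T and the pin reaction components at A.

T = 54.49 kN, A_x = 29.68 kN, A_y = 29.30 kN

ΣM about A: T·sin57°·8.6 − 55·5 − 20·5.9 = 0 → T = 393/(8.6·0.838671) = 54.4882 ≈ 54.49 kN.
ΣF_x = 0: A_x − T·cos57° = 0 → A_x = 54.4882 × 0.544639 = 29.68 kN.
ΣF_y = 0: A_y + T·sin57° − 55 − 20 = 0 → A_y = 75 − 54.4882 × 0.838671 = 29.30 kN.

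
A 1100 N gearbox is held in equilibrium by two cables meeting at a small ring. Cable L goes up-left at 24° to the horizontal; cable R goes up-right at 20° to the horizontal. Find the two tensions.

ΣF_x = 0: −T_L·cos24° + T_R·cos20° = 0 → T_R = 0.972175·T_L.
ΣF_y = 0: T_L·sin24° + T_R·sin20° = 1100.
Substitute: T_L·(0.406737 + 0.972175·0.34202) = 1100 → T_L = 1488.01 ≈ 1488 N.
Then T_R = 0.972175 × 1488.01 = 1447 N.

T_L = 1488 N, T_R = 1447 N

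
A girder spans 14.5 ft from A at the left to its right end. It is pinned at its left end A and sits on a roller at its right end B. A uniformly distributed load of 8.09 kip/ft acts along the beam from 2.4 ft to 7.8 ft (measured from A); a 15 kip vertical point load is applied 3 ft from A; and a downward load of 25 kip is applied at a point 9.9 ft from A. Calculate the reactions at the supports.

Resultant of the distributed load: 8.09 × 5.4 = 43.686 kip at 5.1 ft from A.
Taking moments about A: B_y·14.5 − (8.09·5.4)·5.1 − 15·3 − 25·9.9 = 0 → B_y = 515.2986/14.5 = 35.5378 ≈ 35.54 kip.
ΣF_y = 0: A_y + 35.5378 − 8.09·5.4 − 15 − 25 = 0 → A_y = 48.15 kip.
ΣF_x = 0: no horizontal applied forces, so A_x = 0.

A_x = 0, A_y = 48.15 kip, B_y = 35.54 kip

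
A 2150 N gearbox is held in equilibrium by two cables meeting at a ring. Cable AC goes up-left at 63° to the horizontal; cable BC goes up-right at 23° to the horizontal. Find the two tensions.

T_AC = 1984 N, T_BC = 978.5 N

ΣF_x = 0: −T_AC·cos63° + T_BC·cos23° = 0 → T_BC = 0.493197·T_AC.
ΣF_y = 0: T_AC·sin63° + T_BC·sin23° = 2150.
Substitute: T_AC·(0.891007 + 0.493197·0.390731) = 2150 → T_AC = 1983.92 ≈ 1984 N.
Then T_BC = 0.493197 × 1983.92 = 978.5 N.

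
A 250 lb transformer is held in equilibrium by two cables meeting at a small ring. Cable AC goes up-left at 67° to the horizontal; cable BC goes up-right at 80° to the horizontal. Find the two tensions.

ΣF_x = 0: −T_AC·cos67° + T_BC·cos80° = 0 → T_BC = 2.25013·T_AC.
ΣF_y = 0: T_AC·sin67° + T_BC·sin80° = 250.
Substitute: T_AC·(0.920505 + 2.25013·0.984808) = 250 → T_AC = 79.7079 ≈ 79.71 lb.
Then T_BC = 2.25013 × 79.7079 = 179.4 lb.

T_AC = 79.71 lb, T_BC = 179.4 lb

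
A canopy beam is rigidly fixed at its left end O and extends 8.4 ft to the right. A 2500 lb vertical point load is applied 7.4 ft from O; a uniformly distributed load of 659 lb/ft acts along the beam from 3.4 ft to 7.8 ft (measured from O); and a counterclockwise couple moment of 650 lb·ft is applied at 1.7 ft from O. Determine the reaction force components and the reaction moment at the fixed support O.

Resultant of the distributed load: 659 × 4.4 = 2899.6 lb at 5.6 ft from O.
ΣF_x = 0: O_x = 0.
ΣF_y = 0: O_y − 2500 − 659·4.4 = 0 → O_y = 5400 lb.
ΣM about O: M_O − 2500·7.4 − (659·4.4)·5.6 + 650 = 0 → M_O = 34090 lb·ft.

O_x = 0, O_y = 5400 lb, M_O = 34090 lb·ft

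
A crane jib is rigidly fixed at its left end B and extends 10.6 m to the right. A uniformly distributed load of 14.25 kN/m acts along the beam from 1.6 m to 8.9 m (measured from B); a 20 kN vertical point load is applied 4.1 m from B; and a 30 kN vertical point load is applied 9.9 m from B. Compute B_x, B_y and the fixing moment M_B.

B_x = 0, B_y = 154.0 kN, M_B = 925.1 kN·m

Resultant of the distributed load: 14.25 × 7.3 = 104.025 kN at 5.25 m from B.
ΣF_x = 0: B_x = 0.
ΣF_y = 0: B_y − 14.25·7.3 − 20 − 30 = 0 → B_y = 154.0 kN.
ΣM about B: M_B − (14.25·7.3)·5.25 − 20·4.1 − 30·9.9 = 0 → M_B = 925.1 kN·m.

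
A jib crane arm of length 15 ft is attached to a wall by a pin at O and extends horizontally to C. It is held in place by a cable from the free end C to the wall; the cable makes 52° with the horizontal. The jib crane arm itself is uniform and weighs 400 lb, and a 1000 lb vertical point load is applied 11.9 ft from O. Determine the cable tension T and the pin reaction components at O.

ΣM about O: T·sin52°·15 − 400·7.5 − 1000·11.9 = 0 → T = 14900/(15·0.788011) = 1260.56 ≈ 1261 lb.
ΣF_x = 0: O_x − T·cos52° = 0 → O_x = 1260.56 × 0.615661 = 776.1 lb.
ΣF_y = 0: O_y + T·sin52° − 400 − 1000 = 0 → O_y = 1400 − 1260.56 × 0.788011 = 406.7 lb.

T = 1261 lb, O_x = 776.1 lb, O_y = 406.7 lb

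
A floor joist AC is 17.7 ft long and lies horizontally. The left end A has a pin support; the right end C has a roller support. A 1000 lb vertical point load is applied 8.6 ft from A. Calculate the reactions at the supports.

ΣM about A: C_y·17.7 − 1000·8.6 = 0 → C_y = 8600/17.7 = 485.876 ≈ 485.9 lb.
ΣF_y = 0: A_y + 485.876 − 1000 = 0 → A_y = 514.1 lb.
ΣF_x = 0: no horizontal applied forces, so A_x = 0.

A_x = 0, A_y = 514.1 lb, C_y = 485.9 lb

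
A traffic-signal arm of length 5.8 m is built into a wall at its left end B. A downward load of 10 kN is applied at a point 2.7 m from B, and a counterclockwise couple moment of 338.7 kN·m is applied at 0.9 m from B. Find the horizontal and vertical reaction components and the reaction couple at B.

B_x = 0, B_y = 10.00 kN, M_B = -311.7 kN·m

ΣF_x = 0: B_x = 0.
ΣF_y = 0: B_y − 10 = 0 → B_y = 10.00 kN.
ΣM about B: M_B − 10·2.7 + 338.7 = 0 → M_B = -311.7 kN·m.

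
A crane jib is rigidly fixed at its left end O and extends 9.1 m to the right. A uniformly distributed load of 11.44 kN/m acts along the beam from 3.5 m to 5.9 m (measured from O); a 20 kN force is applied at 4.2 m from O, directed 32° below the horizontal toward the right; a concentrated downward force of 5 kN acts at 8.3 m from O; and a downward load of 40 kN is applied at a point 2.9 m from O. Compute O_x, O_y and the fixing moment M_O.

O_x = -16.96 kN, O_y = 83.05 kN, M_O = 331.1 kN·m

Resultant of the distributed load: 11.44 × 2.4 = 27.456 kN at 4.7 m from O.
ΣF_x = 0: O_x + 20·cos32° = 0 → O_x = -16.96 kN.
ΣF_y = 0: O_y − 11.44·2.4 − 20·sin32° − 5 − 40 = 0 → O_y = 83.05 kN.
ΣM about O: M_O − (11.44·2.4)·4.7 − 20·sin32°·4.2 − 5·8.3 − 40·2.9 = 0 → M_O = 331.1 kN·m.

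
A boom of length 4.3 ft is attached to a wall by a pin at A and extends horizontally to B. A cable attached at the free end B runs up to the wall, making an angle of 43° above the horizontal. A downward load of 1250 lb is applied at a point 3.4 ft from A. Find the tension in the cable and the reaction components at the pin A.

ΣM about A: T·sin43°·4.3 − 1250·3.4 = 0 → T = 4250/(4.3·0.681998) = 1449.23 ≈ 1449 lb.
ΣF_x = 0: A_x − T·cos43° = 0 → A_x = 1449.23 × 0.731354 = 1060 lb.
ΣF_y = 0: A_y + T·sin43° − 1250 = 0 → A_y = 1250 − 1449.23 × 0.681998 = 261.6 lb.

T = 1449 lb, A_x = 1060 lb, A_y = 261.6 lb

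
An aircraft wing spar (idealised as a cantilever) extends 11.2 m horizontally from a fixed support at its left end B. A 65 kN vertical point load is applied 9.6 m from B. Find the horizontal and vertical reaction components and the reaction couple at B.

ΣF_x = 0: B_x = 0.
ΣF_y = 0: B_y − 65 = 0 → B_y = 65.00 kN.
ΣM about B: M_B − 65·9.6 = 0 → M_B = 624.0 kN·m.

B_x = 0, B_y = 65.00 kN, M_B = 624.0 kN·m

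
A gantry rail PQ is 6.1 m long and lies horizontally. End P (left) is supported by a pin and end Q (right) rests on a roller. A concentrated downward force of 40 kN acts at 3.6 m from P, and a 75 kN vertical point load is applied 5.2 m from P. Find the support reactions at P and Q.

P_x = 0, P_y = 27.46 kN, Q_y = 87.54 kN

ΣM about P: Q_y·6.1 − 40·3.6 − 75·5.2 = 0 → Q_y = 534/6.1 = 87.541 ≈ 87.54 kN.
ΣF_y = 0: P_y + 87.541 − 40 − 75 = 0 → P_y = 27.46 kN.
ΣF_x = 0: no horizontal applied forces, so P_x = 0.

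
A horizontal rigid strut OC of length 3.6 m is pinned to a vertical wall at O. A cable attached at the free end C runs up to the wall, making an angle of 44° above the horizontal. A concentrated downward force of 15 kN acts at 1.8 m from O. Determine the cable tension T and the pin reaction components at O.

T = 10.80 kN, O_x = 7.766 kN, O_y = 7.500 kN

ΣM about O: T·sin44°·3.6 − 15·1.8 = 0 → T = 27/(3.6·0.694658) = 10.7967 ≈ 10.80 kN.
ΣF_x = 0: O_x − T·cos44° = 0 → O_x = 10.7967 × 0.71934 = 7.766 kN.
ΣF_y = 0: O_y + T·sin44° − 15 = 0 → O_y = 15 − 10.7967 × 0.694658 = 7.500 kN.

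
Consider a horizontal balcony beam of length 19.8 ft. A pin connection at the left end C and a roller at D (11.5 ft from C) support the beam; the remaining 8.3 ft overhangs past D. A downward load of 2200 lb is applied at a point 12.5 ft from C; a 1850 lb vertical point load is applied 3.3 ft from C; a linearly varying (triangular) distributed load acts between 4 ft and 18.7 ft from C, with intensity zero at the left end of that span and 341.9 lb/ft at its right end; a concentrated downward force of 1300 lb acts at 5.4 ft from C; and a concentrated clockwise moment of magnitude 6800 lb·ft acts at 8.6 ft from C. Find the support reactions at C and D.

C_x = 0, C_y = 723.5 lb, D_y = 7139 lb

Resultant of the triangular load: ½ × 341.9 × 14.7 = 2512.965 lb, acting at 13.8 ft from C (one-third of the span from the peak).
ΣM about C: D_y·11.5 − 2200·12.5 − 1850·3.3 − (½·341.9·14.7)·13.8 − 1300·5.4 − 6800 = 0 → D_y = 82103.917/11.5 = 7139.47 ≈ 7139 lb.
ΣF_y = 0: C_y + 7139.47 − 2200 − 1850 − ½·341.9·14.7 − 1300 = 0 → C_y = 723.5 lb.
ΣF_x = 0: no horizontal applied forces, so C_x = 0.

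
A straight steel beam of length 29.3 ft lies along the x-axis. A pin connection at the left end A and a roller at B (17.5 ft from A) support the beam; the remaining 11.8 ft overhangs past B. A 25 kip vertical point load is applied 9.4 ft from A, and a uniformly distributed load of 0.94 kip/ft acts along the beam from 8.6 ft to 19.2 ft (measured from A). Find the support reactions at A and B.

A_x = 0, A_y = 13.62 kip, B_y = 21.34 kip

Resultant of the distributed load: 0.94 × 10.6 = 9.964 kip at 13.9 ft from A.
ΣM about A: B_y·17.5 − 25·9.4 − (0.94·10.6)·13.9 = 0 → B_y = 373.4996/17.5 = 21.3428 ≈ 21.34 kip.
ΣF_y = 0: A_y + 21.3428 − 25 − 0.94·10.6 = 0 → A_y = 13.62 kip.
ΣF_x = 0: no horizontal applied forces, so A_x = 0.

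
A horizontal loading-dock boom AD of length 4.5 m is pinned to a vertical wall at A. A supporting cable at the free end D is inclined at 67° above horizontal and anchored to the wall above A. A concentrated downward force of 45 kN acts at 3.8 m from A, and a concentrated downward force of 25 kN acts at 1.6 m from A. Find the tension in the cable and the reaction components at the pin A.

T = 50.94 kN, A_x = 19.90 kN, A_y = 23.11 kN

ΣM about A: T·sin67°·4.5 − 45·3.8 − 25·1.6 = 0 → T = 211/(4.5·0.920505) = 50.9382 ≈ 50.94 kN.
ΣF_x = 0: A_x − T·cos67° = 0 → A_x = 50.9382 × 0.390731 = 19.90 kN.
ΣF_y = 0: A_y + T·sin67° − 45 − 25 = 0 → A_y = 70 − 50.9382 × 0.920505 = 23.11 kN.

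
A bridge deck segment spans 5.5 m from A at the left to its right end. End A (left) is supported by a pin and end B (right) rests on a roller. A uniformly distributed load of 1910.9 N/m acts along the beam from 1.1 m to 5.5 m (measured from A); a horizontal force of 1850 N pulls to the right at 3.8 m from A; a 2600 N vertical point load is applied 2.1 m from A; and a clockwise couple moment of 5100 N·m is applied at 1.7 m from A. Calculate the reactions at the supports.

A_x = -1850 N, A_y = 4043 N, B_y = 6965 N

Resultant of the distributed load: 1910.9 × 4.4 = 8407.96 N at 3.3 m from A.
Moments about A: B_y·5.5 − (1910.9·4.4)·3.3 − 2600·2.1 − 5100 = 0 → B_y = 38306.268/5.5 = 6964.78 ≈ 6965 N.
ΣF_y = 0: A_y + 6964.78 − 1910.9·4.4 − 2600 = 0 → A_y = 4043 N.
ΣF_x = 0: A_x + 1850 = 0 → A_x = -1850 N.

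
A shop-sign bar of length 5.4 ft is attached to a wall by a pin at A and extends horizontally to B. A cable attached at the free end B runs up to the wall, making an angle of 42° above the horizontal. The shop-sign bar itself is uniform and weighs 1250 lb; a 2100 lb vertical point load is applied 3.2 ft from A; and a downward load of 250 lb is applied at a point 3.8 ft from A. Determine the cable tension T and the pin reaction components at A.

ΣM about A: T·sin42°·5.4 − 1250·2.7 − 2100·3.2 − 250·3.8 = 0 → T = 11045/(5.4·0.669131) = 3056.76 ≈ 3057 lb.
ΣF_x = 0: A_x − T·cos42° = 0 → A_x = 3056.76 × 0.743145 = 2272 lb.
ΣF_y = 0: A_y + T·sin42° − 1250 − 2100 − 250 = 0 → A_y = 3600 − 3056.76 × 0.669131 = 1555 lb.

T = 3057 lb, A_x = 2272 lb, A_y = 1555 lb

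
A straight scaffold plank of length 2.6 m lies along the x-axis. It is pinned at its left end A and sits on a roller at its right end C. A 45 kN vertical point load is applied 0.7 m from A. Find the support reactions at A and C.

Taking moments about A: C_y·2.6 − 45·0.7 = 0 → C_y = 31.5/2.6 = 12.1154 ≈ 12.12 kN.
ΣF_y = 0: A_y + 12.1154 − 45 = 0 → A_y = 32.88 kN.
ΣF_x = 0: no horizontal applied forces, so A_x = 0.

A_x = 0, A_y = 32.88 kN, C_y = 12.12 kN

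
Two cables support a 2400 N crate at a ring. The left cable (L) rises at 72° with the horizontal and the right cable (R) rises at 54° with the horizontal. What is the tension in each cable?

ΣF_x = 0: −T_L·cos72° + T_R·cos54° = 0 → T_R = 0.525731·T_L.
ΣF_y = 0: T_L·sin72° + T_R·sin54° = 2400.
Substitute: T_L·(0.951057 + 0.525731·0.809017) = 2400 → T_L = 1743.7 ≈ 1744 N.
Then T_R = 0.525731 × 1743.7 = 916.7 N.

T_L = 1744 N, T_R = 916.7 N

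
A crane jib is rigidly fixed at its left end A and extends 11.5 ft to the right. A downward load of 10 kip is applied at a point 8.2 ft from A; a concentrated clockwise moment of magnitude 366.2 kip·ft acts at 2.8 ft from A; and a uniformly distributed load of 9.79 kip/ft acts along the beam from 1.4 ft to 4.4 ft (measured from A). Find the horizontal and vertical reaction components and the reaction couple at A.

Resultant of the distributed load: 9.79 × 3 = 29.37 kip at 2.9 ft from A.
ΣF_x = 0: A_x = 0.
ΣF_y = 0: A_y − 10 − 9.79·3 = 0 → A_y = 39.37 kip.
ΣM about A: M_A − 10·8.2 − 366.2 − (9.79·3)·2.9 = 0 → M_A = 533.4 kip·ft.

A_x = 0, A_y = 39.37 kip, M_A = 533.4 kip·ft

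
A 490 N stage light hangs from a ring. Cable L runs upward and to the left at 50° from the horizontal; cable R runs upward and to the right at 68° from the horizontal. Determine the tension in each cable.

ΣF_x = 0: −T_L·cos50° + T_R·cos68° = 0 → T_R = 1.7159·T_L.
ΣF_y = 0: T_L·sin50° + T_R·sin68° = 490.
Substitute: T_L·(0.766044 + 1.7159·0.927184) = 490 → T_L = 207.891 ≈ 207.9 N.
Then T_R = 1.7159 × 207.891 = 356.7 N.

T_L = 207.9 N, T_R = 356.7 N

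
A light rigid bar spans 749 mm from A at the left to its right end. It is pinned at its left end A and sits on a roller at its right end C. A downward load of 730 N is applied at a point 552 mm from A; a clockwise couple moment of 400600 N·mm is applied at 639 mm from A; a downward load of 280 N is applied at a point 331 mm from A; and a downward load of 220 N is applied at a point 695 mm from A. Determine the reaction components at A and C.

ΣM about A: C_y·749 − 730·552 − 400600 − 280·331 − 220·695 = 0 → C_y = 1049140/749 = 1400.72 ≈ 1401 N.
ΣF_y = 0: A_y + 1400.72 − 730 − 280 − 220 = 0 → A_y = -170.7 N.
ΣF_x = 0: no horizontal applied forces, so A_x = 0.

A_x = 0, A_y = -170.7 N, C_y = 1401 N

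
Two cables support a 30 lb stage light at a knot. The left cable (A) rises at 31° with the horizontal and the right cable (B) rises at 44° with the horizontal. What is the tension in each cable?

T_A = 22.34 lb, T_B = 26.62 lb

ΣF_x = 0: −T_A·cos31° + T_B·cos44° = 0 → T_B = 1.1916·T_A.
ΣF_y = 0: T_A·sin31° + T_B·sin44° = 30.
Substitute: T_A·(0.515038 + 1.1916·0.694658) = 30 → T_A = 22.3415 ≈ 22.34 lb.
Then T_B = 1.1916 × 22.3415 = 26.62 lb.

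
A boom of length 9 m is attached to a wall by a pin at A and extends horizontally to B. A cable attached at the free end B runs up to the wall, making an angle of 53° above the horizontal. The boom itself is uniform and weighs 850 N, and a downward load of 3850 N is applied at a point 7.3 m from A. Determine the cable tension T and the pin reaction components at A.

T = 4442 N, A_x = 2673 N, A_y = 1152 N

ΣM about A: T·sin53°·9 − 850·4.5 − 3850·7.3 = 0 → T = 31930/(9·0.798636) = 4442.3 ≈ 4442 N.
ΣF_x = 0: A_x − T·cos53° = 0 → A_x = 4442.3 × 0.601815 = 2673 N.
ΣF_y = 0: A_y + T·sin53° − 850 − 3850 = 0 → A_y = 4700 − 4442.3 × 0.798636 = 1152 N.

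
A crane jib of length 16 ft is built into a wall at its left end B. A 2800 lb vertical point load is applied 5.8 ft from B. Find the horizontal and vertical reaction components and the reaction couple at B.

B_x = 0, B_y = 2800 lb, M_B = 16240 lb·ft

ΣF_x = 0: B_x = 0.
ΣF_y = 0: B_y − 2800 = 0 → B_y = 2800 lb.
ΣM about B: M_B − 2800·5.8 = 0 → M_B = 16240 lb·ft.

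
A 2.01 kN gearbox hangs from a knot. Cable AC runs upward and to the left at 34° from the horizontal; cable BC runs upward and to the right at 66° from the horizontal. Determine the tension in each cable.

T_AC = 0.8302 kN, T_BC = 1.692 kN

ΣF_x = 0: −T_AC·cos34° + T_BC·cos66° = 0 → T_BC = 2.03827·T_AC.
ΣF_y = 0: T_AC·sin34° + T_BC·sin66° = 2.01.
Substitute: T_AC·(0.559193 + 2.03827·0.913545) = 2.01 → T_AC = 0.830152 ≈ 0.8302 kN.
Then T_BC = 2.03827 × 0.830152 = 1.692 kN.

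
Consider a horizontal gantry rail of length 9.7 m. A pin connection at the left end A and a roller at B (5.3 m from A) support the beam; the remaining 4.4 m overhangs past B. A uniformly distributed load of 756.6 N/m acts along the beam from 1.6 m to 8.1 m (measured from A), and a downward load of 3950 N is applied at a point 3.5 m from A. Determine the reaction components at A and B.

A_x = 0, A_y = 1759 N, B_y = 7109 N

Resultant of the distributed load: 756.6 × 6.5 = 4917.9 N at 4.85 m from A.
Taking moments about A: B_y·5.3 − (756.6·6.5)·4.85 − 3950·3.5 = 0 → B_y = 37676.815/5.3 = 7108.83 ≈ 7109 N.
ΣF_y = 0: A_y + 7108.83 − 756.6·6.5 − 3950 = 0 → A_y = 1759 N.
ΣF_x = 0: no horizontal applied forces, so A_x = 0.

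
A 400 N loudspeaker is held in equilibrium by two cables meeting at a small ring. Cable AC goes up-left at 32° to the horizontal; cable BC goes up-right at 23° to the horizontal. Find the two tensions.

ΣF_x = 0: −T_AC·cos32° + T_BC·cos23° = 0 → T_BC = 0.921286·T_AC.
ΣF_y = 0: T_AC·sin32° + T_BC·sin23° = 400.
Substitute: T_AC·(0.529919 + 0.921286·0.390731) = 400 → T_AC = 449.492 ≈ 449.5 N.
Then T_BC = 0.921286 × 449.492 = 414.1 N.

T_AC = 449.5 N, T_BC = 414.1 N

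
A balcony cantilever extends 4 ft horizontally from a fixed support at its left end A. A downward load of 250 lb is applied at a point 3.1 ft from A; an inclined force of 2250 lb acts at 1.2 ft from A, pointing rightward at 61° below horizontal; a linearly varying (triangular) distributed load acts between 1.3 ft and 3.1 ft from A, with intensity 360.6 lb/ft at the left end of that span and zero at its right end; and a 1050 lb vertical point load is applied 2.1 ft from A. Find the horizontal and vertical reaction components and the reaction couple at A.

Resultant of the triangular load: ½ × 360.6 × 1.8 = 324.54 lb, acting at 1.9 ft from A (one-third of the span from the peak).
ΣF_x = 0: A_x + 2250·cos61° = 0 → A_x = -1091 lb.
ΣF_y = 0: A_y − 250 − 2250·sin61° − ½·360.6·1.8 − 1050 = 0 → A_y = 3592 lb.
ΣM about A: M_A − 250·3.1 − 2250·sin61°·1.2 − (½·360.6·1.8)·1.9 − 1050·2.1 = 0 → M_A = 5958 lb·ft.

A_x = -1091 lb, A_y = 3592 lb, M_A = 5958 lb·ft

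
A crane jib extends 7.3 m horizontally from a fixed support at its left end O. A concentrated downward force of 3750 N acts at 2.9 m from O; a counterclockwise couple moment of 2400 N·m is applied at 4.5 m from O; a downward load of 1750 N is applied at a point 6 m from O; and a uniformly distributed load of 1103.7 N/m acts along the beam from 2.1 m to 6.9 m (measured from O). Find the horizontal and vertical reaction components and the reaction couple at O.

Resultant of the distributed load: 1103.7 × 4.8 = 5297.76 N at 4.5 m from O.
ΣF_x = 0: O_x = 0.
ΣF_y = 0: O_y − 3750 − 1750 − 1103.7·4.8 = 0 → O_y = 10800 N.
ΣM about O: M_O − 3750·2.9 + 2400 − 1750·6 − (1103.7·4.8)·4.5 = 0 → M_O = 42810 N·m.

O_x = 0, O_y = 10800 N, M_O = 42810 N·m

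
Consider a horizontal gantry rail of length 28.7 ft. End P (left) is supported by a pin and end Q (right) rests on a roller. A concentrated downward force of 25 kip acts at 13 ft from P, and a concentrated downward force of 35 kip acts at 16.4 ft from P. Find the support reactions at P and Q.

P_x = 0, P_y = 28.68 kip, Q_y = 31.32 kip

Moments about P: Q_y·28.7 − 25·13 − 35·16.4 = 0 → Q_y = 899/28.7 = 31.324 ≈ 31.32 kip.
ΣF_y = 0: P_y + 31.324 − 25 − 35 = 0 → P_y = 28.68 kip.
ΣF_x = 0: no horizontal applied forces, so P_x = 0.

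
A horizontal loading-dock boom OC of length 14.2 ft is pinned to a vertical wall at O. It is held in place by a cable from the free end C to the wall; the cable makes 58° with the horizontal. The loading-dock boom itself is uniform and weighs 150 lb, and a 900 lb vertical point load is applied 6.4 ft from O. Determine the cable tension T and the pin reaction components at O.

T = 566.8 lb, O_x = 300.3 lb, O_y = 569.4 lb

ΣM about O: T·sin58°·14.2 − 150·7.1 − 900·6.4 = 0 → T = 6825/(14.2·0.848048) = 566.753 ≈ 566.8 lb.
ΣF_x = 0: O_x − T·cos58° = 0 → O_x = 566.753 × 0.529919 = 300.3 lb.
ΣF_y = 0: O_y + T·sin58° − 150 − 900 = 0 → O_y = 1050 − 566.753 × 0.848048 = 569.4 lb.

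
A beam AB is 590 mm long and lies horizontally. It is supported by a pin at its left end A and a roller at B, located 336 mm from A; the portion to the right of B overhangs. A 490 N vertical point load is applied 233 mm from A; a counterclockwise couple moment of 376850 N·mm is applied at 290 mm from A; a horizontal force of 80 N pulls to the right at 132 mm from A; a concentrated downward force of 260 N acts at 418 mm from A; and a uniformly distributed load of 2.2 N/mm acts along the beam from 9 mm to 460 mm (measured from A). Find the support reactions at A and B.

Resultant of the distributed load: 2.2 × 451 = 992.2 N at 234.5 mm from A.
ΣM about A: B_y·336 − 490·233 + 376850 − 260·418 − (2.2·451)·234.5 = 0 → B_y = 78670.9/336 = 234.14 ≈ 234.1 N.
ΣF_y = 0: A_y + 234.14 − 490 − 260 − 2.2·451 = 0 → A_y = 1508 N.
ΣF_x = 0: A_x + 80 = 0 → A_x = -80.00 N.

A_x = -80.00 N, A_y = 1508 N, B_y = 234.1 N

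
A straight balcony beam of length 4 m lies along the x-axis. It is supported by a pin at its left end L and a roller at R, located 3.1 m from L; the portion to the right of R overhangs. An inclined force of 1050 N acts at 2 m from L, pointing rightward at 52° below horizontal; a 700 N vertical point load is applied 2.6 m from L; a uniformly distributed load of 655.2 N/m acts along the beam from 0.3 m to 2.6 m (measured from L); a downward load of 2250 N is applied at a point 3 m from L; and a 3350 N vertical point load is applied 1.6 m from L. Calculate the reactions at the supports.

L_x = -646.4 N, L_y = 2902 N, R_y = 5732 N

Resultant of the distributed load: 655.2 × 2.3 = 1506.96 N at 1.45 m from L.
Taking moments about L: R_y·3.1 − 1050·sin52°·2 − 700·2.6 − (655.2·2.3)·1.45 − 2250·3 − 3350·1.6 = 0 → R_y = 17769.9/3.1 = 5732.23 ≈ 5732 N.
ΣF_y = 0: L_y + 5732.23 − 1050·sin52° − 700 − 655.2·2.3 − 2250 − 3350 = 0 → L_y = 2902 N.
ΣF_x = 0: L_x + 1050·cos52° = 0 → L_x = -646.4 N.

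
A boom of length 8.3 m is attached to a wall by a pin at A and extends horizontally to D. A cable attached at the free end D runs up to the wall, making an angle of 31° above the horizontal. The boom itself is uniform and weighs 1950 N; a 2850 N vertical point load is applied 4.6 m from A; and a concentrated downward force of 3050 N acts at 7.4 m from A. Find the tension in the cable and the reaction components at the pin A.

T = 10240 N, A_x = 8777 N, A_y = 2576 N

ΣM about A: T·sin31°·8.3 − 1950·4.15 − 2850·4.6 − 3050·7.4 = 0 → T = 43772.5/(8.3·0.515038) = 10239.6 ≈ 10240 N.
ΣF_x = 0: A_x − T·cos31° = 0 → A_x = 10239.6 × 0.857167 = 8777 N.
ΣF_y = 0: A_y + T·sin31° − 1950 − 2850 − 3050 = 0 → A_y = 7850 − 10239.6 × 0.515038 = 2576 N.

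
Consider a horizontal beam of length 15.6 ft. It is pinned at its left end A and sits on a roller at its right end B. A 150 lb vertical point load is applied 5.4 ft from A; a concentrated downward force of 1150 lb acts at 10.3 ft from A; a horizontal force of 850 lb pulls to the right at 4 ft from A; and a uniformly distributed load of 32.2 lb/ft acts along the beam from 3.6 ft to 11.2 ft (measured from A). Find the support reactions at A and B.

A_x = -850.0 lb, A_y = 617.4 lb, B_y = 927.3 lb

Resultant of the distributed load: 32.2 × 7.6 = 244.72 lb at 7.4 ft from A.
Moments about A: B_y·15.6 − 150·5.4 − 1150·10.3 − (32.2·7.6)·7.4 = 0 → B_y = 14465.928/15.6 = 927.303 ≈ 927.3 lb.
ΣF_y = 0: A_y + 927.303 − 150 − 1150 − 32.2·7.6 = 0 → A_y = 617.4 lb.
ΣF_x = 0: A_x + 850 = 0 → A_x = -850.0 lb.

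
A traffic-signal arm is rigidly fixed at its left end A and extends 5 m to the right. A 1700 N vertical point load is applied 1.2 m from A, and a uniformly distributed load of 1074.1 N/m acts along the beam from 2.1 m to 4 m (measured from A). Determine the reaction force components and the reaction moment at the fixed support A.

A_x = 0, A_y = 3741 N, M_A = 8264 N·m

Resultant of the distributed load: 1074.1 × 1.9 = 2040.79 N at 3.05 m from A.
ΣF_x = 0: A_x = 0.
ΣF_y = 0: A_y − 1700 − 1074.1·1.9 = 0 → A_y = 3741 N.
ΣM about A: M_A − 1700·1.2 − (1074.1·1.9)·3.05 = 0 → M_A = 8264 N·m.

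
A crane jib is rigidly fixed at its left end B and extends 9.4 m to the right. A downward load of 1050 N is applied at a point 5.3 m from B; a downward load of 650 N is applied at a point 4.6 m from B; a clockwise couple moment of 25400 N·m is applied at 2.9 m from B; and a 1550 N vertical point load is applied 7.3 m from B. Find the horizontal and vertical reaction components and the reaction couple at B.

ΣF_x = 0: B_x = 0.
ΣF_y = 0: B_y − 1050 − 650 − 1550 = 0 → B_y = 3250 N.
ΣM about B: M_B − 1050·5.3 − 650·4.6 − 25400 − 1550·7.3 = 0 → M_B = 45270 N·m.

B_x = 0, B_y = 3250 N, M_B = 45270 N·m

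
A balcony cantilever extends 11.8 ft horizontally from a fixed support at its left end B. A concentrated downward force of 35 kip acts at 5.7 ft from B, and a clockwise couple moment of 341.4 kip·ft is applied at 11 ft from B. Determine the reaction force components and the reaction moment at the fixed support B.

ΣF_x = 0: B_x = 0.
ΣF_y = 0: B_y − 35 = 0 → B_y = 35.00 kip.
ΣM about B: M_B − 35·5.7 − 341.4 = 0 → M_B = 540.9 kip·ft.

B_x = 0, B_y = 35.00 kip, M_B = 540.9 kip·ft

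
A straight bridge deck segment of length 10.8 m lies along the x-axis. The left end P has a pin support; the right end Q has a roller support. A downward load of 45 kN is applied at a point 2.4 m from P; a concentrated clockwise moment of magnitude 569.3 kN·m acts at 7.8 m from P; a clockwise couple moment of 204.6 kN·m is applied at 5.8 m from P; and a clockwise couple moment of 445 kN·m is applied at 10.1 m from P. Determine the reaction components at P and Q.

Moments about P: Q_y·10.8 − 45·2.4 − 569.3 − 204.6 − 445 = 0 → Q_y = 1326.9/10.8 = 122.861 ≈ 122.9 kN.
ΣF_y = 0: P_y + 122.861 − 45 = 0 → P_y = -77.86 kN.
ΣF_x = 0: no horizontal applied forces, so P_x = 0.

P_x = 0, P_y = -77.86 kN, Q_y = 122.9 kN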